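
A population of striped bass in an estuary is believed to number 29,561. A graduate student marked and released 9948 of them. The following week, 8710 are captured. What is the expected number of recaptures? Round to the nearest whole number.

The marked fraction of the population is 9948/29561, so in a sample of 8710 expect C·(M/N) marked.
E[R] = 9948 × 8710 / 29561 = 86647080 / 29561 ≈ 2931.1 → 2931

expected recaptures ≈ 2931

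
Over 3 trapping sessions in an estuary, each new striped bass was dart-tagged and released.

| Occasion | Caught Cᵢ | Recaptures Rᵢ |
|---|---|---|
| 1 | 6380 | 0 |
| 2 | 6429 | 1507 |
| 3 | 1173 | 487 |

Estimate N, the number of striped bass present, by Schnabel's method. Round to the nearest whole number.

Marked at large before each occasion: Mᵢ = Σⱼ<ᵢ (Cⱼ − Rⱼ) → M1=0, M2=6380, M3=11302
Σ MᵢCᵢ = 0·6380 + 6380·6429 + 11302·1173 = 0 + 41017020 + 13257246 = 54274266
Σ Rᵢ = 0 + 1507 + 487 = 1994
N̂ = 54274266 / 1994 ≈ 27218.8 → 27219

N ≈ 27,219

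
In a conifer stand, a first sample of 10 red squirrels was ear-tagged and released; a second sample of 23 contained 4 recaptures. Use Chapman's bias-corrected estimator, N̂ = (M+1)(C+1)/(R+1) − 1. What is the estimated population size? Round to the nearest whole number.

N̂ = (10+1)(23+1)/(4+1) − 1 = 11·24/5 − 1
= 264/5 − 1 ≈ 52.8 − 1 ≈ 51.8 → 52

N ≈ 52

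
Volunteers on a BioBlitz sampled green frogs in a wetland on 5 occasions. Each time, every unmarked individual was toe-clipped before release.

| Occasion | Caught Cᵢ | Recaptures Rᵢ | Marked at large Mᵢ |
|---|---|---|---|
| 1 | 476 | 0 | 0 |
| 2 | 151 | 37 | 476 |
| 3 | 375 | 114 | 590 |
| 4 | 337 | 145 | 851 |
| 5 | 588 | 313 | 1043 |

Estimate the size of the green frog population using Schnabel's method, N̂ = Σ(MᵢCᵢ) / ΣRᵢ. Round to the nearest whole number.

N ≈ 1959

Σ MᵢCᵢ = 0·476 + 476·151 + 590·375 + 851·337 + 1043·588 = 0 + 71876 + 221250 + 286787 + 613284 = 1193197
Σ Rᵢ = 0 + 37 + 114 + 145 + 313 = 609
N̂ = 1193197 / 609 ≈ 1959.3 → 1959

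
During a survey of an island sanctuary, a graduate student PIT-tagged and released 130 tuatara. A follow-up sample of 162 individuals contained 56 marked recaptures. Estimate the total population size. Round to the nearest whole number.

N ≈ 376

Lincoln-Petersen assumes M/N = R/C, so N = M·C / R.
N = (130 × 162) / 56 = 21060 / 56 ≈ 376.1 → 376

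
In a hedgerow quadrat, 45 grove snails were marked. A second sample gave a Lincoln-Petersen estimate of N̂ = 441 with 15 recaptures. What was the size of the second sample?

C = 147

From N = M·C/R: C = N·R / M = 441·15 / 45 = 6615 / 45 = 147.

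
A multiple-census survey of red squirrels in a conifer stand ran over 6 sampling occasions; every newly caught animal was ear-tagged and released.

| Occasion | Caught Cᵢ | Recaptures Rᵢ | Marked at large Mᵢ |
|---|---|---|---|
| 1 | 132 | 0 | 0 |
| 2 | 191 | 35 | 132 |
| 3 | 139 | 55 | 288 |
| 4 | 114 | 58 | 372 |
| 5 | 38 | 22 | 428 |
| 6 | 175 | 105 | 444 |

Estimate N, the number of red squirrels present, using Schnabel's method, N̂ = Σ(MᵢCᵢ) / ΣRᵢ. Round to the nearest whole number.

Σ MᵢCᵢ = 0·132 + 132·191 + 288·139 + 372·114 + 428·38 + 444·175 = 0 + 25212 + 40032 + 42408 + 16264 + 77700 = 201616
Σ Rᵢ = 0 + 35 + 55 + 58 + 22 + 105 = 275
N̂ = 201616 / 275 ≈ 733.1 → 733

N ≈ 733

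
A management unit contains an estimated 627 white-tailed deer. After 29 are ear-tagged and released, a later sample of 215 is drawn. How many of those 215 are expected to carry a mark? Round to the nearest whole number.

expected recaptures ≈ 10

The marked fraction of the population is 29/627, so in a sample of 215 expect C·(M/N) marked.
E[R] = 29 × 215 / 627 = 6235 / 627 ≈ 9.9 → 10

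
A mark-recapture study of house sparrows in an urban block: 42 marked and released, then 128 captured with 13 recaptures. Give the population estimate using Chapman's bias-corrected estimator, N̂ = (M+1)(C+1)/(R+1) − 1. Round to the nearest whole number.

N̂ = (42+1)(128+1)/(13+1) − 1 = 43·129/14 − 1
= 5547/14 − 1 ≈ 396.2 − 1 ≈ 395.2 → 395

N ≈ 395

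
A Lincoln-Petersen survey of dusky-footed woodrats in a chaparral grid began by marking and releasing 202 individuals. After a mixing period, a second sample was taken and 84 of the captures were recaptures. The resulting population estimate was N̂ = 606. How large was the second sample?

C = 252

From N = M·C/R: C = N·R / M = 606·84 / 202 = 50904 / 202 = 252.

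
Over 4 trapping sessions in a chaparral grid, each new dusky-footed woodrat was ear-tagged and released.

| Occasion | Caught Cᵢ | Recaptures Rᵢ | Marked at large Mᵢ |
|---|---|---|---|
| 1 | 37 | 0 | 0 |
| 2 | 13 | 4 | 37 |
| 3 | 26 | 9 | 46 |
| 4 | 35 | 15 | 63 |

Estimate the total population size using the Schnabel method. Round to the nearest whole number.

N ≈ 139

Σ MᵢCᵢ = 0·37 + 37·13 + 46·26 + 63·35 = 0 + 481 + 1196 + 2205 = 3882
Σ Rᵢ = 0 + 4 + 9 + 15 = 28
N̂ = 3882 / 28 ≈ 138.6 → 139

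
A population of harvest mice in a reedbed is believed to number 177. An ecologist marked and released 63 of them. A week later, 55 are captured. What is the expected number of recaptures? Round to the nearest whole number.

expected recaptures ≈ 20

The marked fraction of the population is 63/177, so in a sample of 55 expect C·(M/N) marked.
E[R] = 63 × 55 / 177 = 3465 / 177 ≈ 19.6 → 20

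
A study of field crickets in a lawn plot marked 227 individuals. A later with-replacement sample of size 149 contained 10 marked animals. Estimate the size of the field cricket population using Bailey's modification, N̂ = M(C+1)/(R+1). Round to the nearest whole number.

N̂ = 227·(149+1)/(10+1) = 227·150/11 = 34050/11 ≈ 3095.45 → 3095

N ≈ 3095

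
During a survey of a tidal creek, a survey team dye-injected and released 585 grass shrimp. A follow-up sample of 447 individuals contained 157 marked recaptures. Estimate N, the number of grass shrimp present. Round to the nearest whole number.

If marked individuals mix randomly, R/C ≈ M/N, giving N ≈ M·C/R.
N = (585 × 447) / 157 = 261495 / 157 ≈ 1665.6 → 1666

N ≈ 1666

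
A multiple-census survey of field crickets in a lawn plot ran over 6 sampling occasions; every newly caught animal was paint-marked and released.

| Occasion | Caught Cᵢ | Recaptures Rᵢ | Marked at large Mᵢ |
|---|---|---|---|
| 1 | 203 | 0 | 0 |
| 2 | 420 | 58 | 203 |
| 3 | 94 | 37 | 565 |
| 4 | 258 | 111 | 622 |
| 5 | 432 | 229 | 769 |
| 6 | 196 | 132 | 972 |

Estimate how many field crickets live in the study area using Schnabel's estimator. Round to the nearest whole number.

Σ MᵢCᵢ = 0·203 + 203·420 + 565·94 + 622·258 + 769·432 + 972·196 = 0 + 85260 + 53110 + 160476 + 332208 + 190512 = 821566
Σ Rᵢ = 0 + 58 + 37 + 111 + 229 + 132 = 567
N̂ = 821566 / 567 ≈ 1449.0 → 1449

N ≈ 1449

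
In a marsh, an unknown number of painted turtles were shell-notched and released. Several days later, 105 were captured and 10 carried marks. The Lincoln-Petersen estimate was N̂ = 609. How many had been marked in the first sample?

From N = M·C/R: M = N·R / C = 609·10 / 105 = 6090 / 105 = 58.

M = 58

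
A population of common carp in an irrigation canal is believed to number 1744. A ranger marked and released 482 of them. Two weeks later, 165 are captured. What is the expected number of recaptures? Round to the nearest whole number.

expected recaptures ≈ 46

The marked fraction of the population is 482/1744, so in a sample of 165 expect C·(M/N) marked.
E[R] = 482 × 165 / 1744 = 79530 / 1744 ≈ 45.6 → 46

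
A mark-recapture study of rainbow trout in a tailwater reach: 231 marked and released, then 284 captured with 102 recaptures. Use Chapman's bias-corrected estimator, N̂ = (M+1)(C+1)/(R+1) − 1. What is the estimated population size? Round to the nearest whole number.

N̂ = (231+1)(284+1)/(102+1) − 1 = 232·285/103 − 1
= 66120/103 − 1 ≈ 641.9 − 1 ≈ 640.9 → 641

N ≈ 641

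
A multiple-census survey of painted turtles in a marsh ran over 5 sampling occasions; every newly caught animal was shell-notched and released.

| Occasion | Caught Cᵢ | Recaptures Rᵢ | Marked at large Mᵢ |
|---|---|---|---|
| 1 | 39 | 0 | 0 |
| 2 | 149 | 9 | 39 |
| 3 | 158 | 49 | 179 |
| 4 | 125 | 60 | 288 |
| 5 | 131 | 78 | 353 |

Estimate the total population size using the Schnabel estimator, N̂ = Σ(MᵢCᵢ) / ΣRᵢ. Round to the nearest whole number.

N ≈ 594

Σ MᵢCᵢ = 0·39 + 39·149 + 179·158 + 288·125 + 353·131 = 0 + 5811 + 28282 + 36000 + 46243 = 116336
Σ Rᵢ = 0 + 9 + 49 + 60 + 78 = 196
N̂ = 116336 / 196 ≈ 593.6 → 594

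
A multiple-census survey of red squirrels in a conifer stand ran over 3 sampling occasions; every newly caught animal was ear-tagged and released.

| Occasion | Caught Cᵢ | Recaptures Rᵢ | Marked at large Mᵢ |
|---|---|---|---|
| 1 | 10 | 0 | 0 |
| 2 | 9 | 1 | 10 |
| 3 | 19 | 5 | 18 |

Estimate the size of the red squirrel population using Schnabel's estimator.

N = 72

Σ MᵢCᵢ = 0·10 + 10·9 + 18·19 = 0 + 90 + 342 = 432
Σ Rᵢ = 0 + 1 + 5 = 6
N̂ = 432 / 6 = 72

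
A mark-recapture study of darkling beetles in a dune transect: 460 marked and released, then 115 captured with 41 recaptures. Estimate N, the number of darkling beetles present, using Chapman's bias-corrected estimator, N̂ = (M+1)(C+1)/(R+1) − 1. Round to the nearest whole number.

N ≈ 1272

N̂ = (460+1)(115+1)/(41+1) − 1 = 461·116/42 − 1
= 53476/42 − 1 ≈ 1273.2 − 1 ≈ 1272.2 → 1272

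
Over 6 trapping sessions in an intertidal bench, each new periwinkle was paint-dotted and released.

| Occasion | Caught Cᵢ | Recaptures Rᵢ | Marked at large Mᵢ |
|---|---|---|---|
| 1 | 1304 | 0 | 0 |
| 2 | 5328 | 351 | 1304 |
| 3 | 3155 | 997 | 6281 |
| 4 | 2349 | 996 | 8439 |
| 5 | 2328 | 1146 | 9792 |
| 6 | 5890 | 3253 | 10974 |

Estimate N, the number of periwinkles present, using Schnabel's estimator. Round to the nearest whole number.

Σ MᵢCᵢ = 0·1304 + 1304·5328 + 6281·3155 + 8439·2349 + 9792·2328 + 10974·5890 = 0 + 6947712 + 19816555 + 19823211 + 22795776 + 64636860 = 134020114
Σ Rᵢ = 0 + 351 + 997 + 996 + 1146 + 3253 = 6743
N̂ = 134020114 / 6743 ≈ 19875.4 → 19875

N ≈ 19,875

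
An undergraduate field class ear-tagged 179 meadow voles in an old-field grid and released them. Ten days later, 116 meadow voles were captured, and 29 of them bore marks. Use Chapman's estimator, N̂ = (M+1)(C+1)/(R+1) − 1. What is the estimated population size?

N = 701

N̂ = (179+1)(116+1)/(29+1) − 1 = 180·117/30 − 1
= 21060/30 − 1 = 702 − 1 = 701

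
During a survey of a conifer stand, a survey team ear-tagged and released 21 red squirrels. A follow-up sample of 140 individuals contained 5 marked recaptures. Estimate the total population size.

N = 588

The marked fraction in the recapture sample should equal the marked fraction in the population: 5/140 = 21/N.
N = (21 × 140) / 5 = 2940 / 5 = 588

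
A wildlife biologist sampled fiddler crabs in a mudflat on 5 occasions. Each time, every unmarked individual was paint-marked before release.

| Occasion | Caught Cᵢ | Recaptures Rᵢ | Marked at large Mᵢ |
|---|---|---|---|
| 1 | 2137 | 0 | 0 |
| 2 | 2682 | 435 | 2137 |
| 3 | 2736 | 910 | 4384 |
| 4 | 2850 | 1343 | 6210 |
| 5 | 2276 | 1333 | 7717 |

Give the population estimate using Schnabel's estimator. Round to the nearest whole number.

Σ MᵢCᵢ = 0·2137 + 2137·2682 + 4384·2736 + 6210·2850 + 7717·2276 = 0 + 5731434 + 11994624 + 17698500 + 17563892 = 52988450
Σ Rᵢ = 0 + 435 + 910 + 1343 + 1333 = 4021
N̂ = 52988450 / 4021 ≈ 13177.9 → 13178

N ≈ 13,178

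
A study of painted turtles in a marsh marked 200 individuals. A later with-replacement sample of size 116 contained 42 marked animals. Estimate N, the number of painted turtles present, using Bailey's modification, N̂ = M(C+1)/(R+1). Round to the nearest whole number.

N̂ = 200·(116+1)/(42+1) = 200·117/43 = 23400/43 ≈ 544.2 → 544

N ≈ 544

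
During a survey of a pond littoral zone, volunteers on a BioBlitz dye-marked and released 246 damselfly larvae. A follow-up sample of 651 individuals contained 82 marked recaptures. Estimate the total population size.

N = (246 × 651) / 82 = 160146 / 82 = 1953

N = 1953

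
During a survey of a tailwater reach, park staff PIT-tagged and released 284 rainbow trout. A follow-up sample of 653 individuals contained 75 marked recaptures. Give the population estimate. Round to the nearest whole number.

N ≈ 2473

N = (284 × 653) / 75 = 185452 / 75 ≈ 2472.7 → 2473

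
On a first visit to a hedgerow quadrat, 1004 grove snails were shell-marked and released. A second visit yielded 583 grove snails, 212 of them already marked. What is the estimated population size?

N = 2761

N = (1004 × 583) / 212 = 585332 / 212 = 2761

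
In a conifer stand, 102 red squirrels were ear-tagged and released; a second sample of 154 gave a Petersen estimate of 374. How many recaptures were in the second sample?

R = 42

From N = M·C/R: R = M·C / N = 102·154 / 374 = 15708 / 374 = 42.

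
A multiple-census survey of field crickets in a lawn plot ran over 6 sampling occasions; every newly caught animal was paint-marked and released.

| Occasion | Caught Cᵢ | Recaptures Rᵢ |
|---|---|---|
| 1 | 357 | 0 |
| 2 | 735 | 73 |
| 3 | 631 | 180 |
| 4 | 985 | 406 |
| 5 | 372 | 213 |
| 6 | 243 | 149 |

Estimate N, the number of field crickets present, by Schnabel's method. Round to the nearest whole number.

Marked at large before each occasion: Mᵢ = Σⱼ<ᵢ (Cⱼ − Rⱼ) → M1=0, M2=357, M3=1019, M4=1470, M5=2049, M6=2208
Σ MᵢCᵢ = 0·357 + 357·735 + 1019·631 + 1470·985 + 2049·372 + 2208·243 = 0 + 262395 + 642989 + 1447950 + 762228 + 536544 = 3652106
Σ Rᵢ = 0 + 73 + 180 + 406 + 213 + 149 = 1021
N̂ = 3652106 / 1021 ≈ 3577.0 → 3577

N ≈ 3577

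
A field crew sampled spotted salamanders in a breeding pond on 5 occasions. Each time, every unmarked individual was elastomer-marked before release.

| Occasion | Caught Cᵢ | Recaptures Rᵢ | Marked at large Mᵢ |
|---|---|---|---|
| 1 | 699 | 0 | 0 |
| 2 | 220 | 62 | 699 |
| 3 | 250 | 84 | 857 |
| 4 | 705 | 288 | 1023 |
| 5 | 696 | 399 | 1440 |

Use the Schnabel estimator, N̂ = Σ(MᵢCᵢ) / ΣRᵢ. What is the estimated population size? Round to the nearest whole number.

Σ MᵢCᵢ = 0·699 + 699·220 + 857·250 + 1023·705 + 1440·696 = 0 + 153780 + 214250 + 721215 + 1002240 = 2091485
Σ Rᵢ = 0 + 62 + 84 + 288 + 399 = 833
N̂ = 2091485 / 833 ≈ 2510.8 → 2511

N ≈ 2511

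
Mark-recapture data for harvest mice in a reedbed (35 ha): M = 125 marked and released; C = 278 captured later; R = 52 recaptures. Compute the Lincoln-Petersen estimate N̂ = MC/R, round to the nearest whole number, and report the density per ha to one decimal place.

density ≈ 19.1 harvest mice per ha

N̂ = 125·278/52 = 34750/52 ≈ 668.3 → 668
Density = N̂ / area = 668 / 35 ≈ 19.09 → 19.1 per ha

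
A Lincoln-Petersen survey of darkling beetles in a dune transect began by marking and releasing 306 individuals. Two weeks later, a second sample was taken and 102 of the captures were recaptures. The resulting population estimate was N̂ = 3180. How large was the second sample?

C = 1060

From N = M·C/R: C = N·R / M = 3180·102 / 306 = 324360 / 306 = 1060.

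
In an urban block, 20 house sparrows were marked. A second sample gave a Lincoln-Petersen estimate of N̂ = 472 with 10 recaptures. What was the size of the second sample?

From N = M·C/R: C = N·R / M = 472·10 / 20 = 4720 / 20 = 236.

C = 236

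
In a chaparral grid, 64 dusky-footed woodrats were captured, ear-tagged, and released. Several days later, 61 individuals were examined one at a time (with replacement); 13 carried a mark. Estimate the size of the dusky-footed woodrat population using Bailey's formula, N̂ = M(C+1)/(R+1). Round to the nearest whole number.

N̂ = 64·(61+1)/(13+1) = 64·62/14 = 3968/14 ≈ 283.4 → 283

N ≈ 283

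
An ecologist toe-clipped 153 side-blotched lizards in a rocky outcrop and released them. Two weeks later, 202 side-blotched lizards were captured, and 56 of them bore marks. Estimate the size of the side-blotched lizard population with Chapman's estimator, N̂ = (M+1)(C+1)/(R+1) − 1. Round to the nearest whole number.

N ≈ 547

N̂ = (153+1)(202+1)/(56+1) − 1 = 154·203/57 − 1
= 31262/57 − 1 ≈ 548.46 − 1 ≈ 547.46 → 547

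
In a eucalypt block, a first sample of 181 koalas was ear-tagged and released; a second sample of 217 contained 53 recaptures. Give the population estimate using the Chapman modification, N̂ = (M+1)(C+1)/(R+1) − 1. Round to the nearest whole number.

N ≈ 734

N̂ = (181+1)(217+1)/(53+1) − 1 = 182·218/54 − 1
= 39676/54 − 1 ≈ 734.7 − 1 ≈ 733.7 → 734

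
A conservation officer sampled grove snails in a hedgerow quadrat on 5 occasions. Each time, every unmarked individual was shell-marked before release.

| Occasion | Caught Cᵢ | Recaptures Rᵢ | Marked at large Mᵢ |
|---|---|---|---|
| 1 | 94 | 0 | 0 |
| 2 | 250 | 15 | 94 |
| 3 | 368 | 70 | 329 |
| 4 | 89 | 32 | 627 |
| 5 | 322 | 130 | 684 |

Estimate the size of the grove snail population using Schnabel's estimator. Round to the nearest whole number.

Σ MᵢCᵢ = 0·94 + 94·250 + 329·368 + 627·89 + 684·322 = 0 + 23500 + 121072 + 55803 + 220248 = 420623
Σ Rᵢ = 0 + 15 + 70 + 32 + 130 = 247
N̂ = 420623 / 247 ≈ 1702.9 → 1703

N ≈ 1703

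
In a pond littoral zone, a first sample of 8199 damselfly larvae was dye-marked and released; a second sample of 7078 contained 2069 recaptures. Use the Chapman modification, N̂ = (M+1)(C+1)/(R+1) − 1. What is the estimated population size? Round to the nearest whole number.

N ≈ 28,041

N̂ = (8199+1)(7078+1)/(2069+1) − 1 = 8200·7079/2070 − 1
= 58047800/2070 − 1 ≈ 28042.4 − 1 ≈ 28041.4 → 28041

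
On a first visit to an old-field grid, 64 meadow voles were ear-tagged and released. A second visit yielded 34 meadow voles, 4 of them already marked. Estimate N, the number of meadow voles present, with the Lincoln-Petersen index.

N = (64 × 34) / 4 = 2176 / 4 = 544

N = 544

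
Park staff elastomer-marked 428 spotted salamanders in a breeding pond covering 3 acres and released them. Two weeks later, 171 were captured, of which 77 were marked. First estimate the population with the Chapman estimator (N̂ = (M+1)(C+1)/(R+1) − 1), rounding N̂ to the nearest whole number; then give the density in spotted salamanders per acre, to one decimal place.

N̂ = 429·172/78 − 1 = 73788/78 − 1 = 945
Density = N̂ / area = 945 / 3 = 315.0 per acre

density ≈ 315.0 spotted salamanders per acre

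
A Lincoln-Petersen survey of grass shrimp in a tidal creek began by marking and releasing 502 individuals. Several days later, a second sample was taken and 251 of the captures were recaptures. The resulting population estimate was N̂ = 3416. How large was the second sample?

C = 1708

From N = M·C/R: C = N·R / M = 3416·251 / 502 = 857416 / 502 = 1708.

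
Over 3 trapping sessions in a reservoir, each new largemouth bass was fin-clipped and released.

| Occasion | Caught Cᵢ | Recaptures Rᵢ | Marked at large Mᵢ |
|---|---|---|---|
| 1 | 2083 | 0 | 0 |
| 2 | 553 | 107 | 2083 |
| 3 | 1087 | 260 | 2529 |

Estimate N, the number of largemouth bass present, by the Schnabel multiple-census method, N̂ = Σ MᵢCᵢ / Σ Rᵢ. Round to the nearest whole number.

Σ MᵢCᵢ = 0·2083 + 2083·553 + 2529·1087 = 0 + 1151899 + 2749023 = 3900922
Σ Rᵢ = 0 + 107 + 260 = 367
N̂ = 3900922 / 367 ≈ 10629.2 → 10629

N ≈ 10,629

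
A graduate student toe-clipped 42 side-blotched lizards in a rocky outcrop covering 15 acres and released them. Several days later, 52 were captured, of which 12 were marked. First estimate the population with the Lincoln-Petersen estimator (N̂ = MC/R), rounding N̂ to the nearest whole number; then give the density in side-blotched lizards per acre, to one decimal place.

N̂ = 42·52/12 = 2184/12 = 182
Density = N̂ / area = 182 / 15 ≈ 12.13 → 12.1 per acre

density ≈ 12.1 side-blotched lizards per acre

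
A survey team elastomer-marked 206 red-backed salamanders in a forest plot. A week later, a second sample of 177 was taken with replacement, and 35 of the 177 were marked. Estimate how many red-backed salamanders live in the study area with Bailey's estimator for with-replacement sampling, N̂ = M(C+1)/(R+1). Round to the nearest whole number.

N ≈ 1019

N̂ = 206·(177+1)/(35+1) = 206·178/36 = 36668/36 ≈ 1018.6 → 1019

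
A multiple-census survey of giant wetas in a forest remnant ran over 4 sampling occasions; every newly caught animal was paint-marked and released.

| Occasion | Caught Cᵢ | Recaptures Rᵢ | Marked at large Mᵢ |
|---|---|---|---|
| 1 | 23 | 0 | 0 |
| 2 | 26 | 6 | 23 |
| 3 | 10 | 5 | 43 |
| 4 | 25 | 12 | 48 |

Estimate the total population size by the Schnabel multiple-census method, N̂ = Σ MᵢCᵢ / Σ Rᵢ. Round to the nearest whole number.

Σ MᵢCᵢ = 0·23 + 23·26 + 43·10 + 48·25 = 0 + 598 + 430 + 1200 = 2228
Σ Rᵢ = 0 + 6 + 5 + 12 = 23
N̂ = 2228 / 23 ≈ 96.9 → 97

N ≈ 97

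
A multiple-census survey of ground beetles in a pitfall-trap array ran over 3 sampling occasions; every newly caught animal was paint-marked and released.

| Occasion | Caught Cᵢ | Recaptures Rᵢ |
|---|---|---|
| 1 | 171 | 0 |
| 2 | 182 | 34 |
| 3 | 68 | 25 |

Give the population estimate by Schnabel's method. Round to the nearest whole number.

N ≈ 895

Marked at large before each occasion: Mᵢ = Σⱼ<ᵢ (Cⱼ − Rⱼ) → M1=0, M2=171, M3=319
Σ MᵢCᵢ = 0·171 + 171·182 + 319·68 = 0 + 31122 + 21692 = 52814
Σ Rᵢ = 0 + 34 + 25 = 59
N̂ = 52814 / 59 ≈ 895.2 → 895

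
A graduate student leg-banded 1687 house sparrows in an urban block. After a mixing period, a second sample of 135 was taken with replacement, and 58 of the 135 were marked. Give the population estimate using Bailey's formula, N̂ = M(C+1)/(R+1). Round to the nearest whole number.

N ≈ 3889

N̂ = 1687·(135+1)/(58+1) = 1687·136/59 = 229432/59 ≈ 3888.7 → 3889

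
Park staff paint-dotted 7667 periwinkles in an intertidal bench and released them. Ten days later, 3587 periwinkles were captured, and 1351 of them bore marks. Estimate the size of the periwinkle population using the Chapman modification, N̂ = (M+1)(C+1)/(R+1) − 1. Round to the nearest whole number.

N̂ = (7667+1)(3587+1)/(1351+1) − 1 = 7668·3588/1352 − 1
= 27512784/1352 − 1 ≈ 20349.7 − 1 ≈ 20348.7 → 20349

N ≈ 20,349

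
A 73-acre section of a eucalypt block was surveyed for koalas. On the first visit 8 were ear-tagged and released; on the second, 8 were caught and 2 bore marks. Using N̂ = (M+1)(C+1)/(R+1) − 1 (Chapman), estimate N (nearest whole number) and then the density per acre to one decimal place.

density ≈ 0.4 koalas per acre

N̂ = 9·9/3 − 1 = 81/3 − 1 = 26
Density = N̂ / area = 26 / 73 ≈ 0.36 → 0.4 per acre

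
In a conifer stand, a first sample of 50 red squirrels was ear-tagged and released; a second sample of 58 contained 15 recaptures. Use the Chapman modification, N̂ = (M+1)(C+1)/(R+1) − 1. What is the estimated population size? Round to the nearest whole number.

N ≈ 187

N̂ = (50+1)(58+1)/(15+1) − 1 = 51·59/16 − 1
= 3009/16 − 1 ≈ 188.1 − 1 ≈ 187.1 → 187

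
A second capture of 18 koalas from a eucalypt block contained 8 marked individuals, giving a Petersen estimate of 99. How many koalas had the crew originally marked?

M = 44

From N = M·C/R: M = N·R / C = 99·8 / 18 = 792 / 18 = 44.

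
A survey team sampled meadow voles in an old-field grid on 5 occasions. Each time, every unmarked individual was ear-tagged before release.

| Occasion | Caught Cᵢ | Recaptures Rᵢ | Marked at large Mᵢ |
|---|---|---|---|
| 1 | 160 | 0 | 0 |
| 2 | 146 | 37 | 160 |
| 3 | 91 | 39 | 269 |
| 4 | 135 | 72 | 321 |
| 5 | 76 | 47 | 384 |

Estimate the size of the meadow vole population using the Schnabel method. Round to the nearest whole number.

Σ MᵢCᵢ = 0·160 + 160·146 + 269·91 + 321·135 + 384·76 = 0 + 23360 + 24479 + 43335 + 29184 = 120358
Σ Rᵢ = 0 + 37 + 39 + 72 + 47 = 195
N̂ = 120358 / 195 ≈ 617.2 → 617

N ≈ 617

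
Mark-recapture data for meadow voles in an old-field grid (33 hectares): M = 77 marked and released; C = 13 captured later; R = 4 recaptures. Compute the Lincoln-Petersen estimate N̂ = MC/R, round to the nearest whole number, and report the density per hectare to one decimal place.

density ≈ 7.6 meadow voles per hectare

N̂ = 77·13/4 = 1001/4 ≈ 250.2 → 250
Density = N̂ / area = 250 / 33 ≈ 7.58 → 7.6 per hectare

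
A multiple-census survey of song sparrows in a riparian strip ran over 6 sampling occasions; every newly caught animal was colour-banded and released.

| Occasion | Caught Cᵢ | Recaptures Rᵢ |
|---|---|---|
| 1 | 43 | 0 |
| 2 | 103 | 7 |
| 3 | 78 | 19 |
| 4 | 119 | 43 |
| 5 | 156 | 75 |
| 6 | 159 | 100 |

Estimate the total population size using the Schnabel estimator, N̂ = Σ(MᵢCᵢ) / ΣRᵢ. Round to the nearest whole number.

Marked at large before each occasion: Mᵢ = Σⱼ<ᵢ (Cⱼ − Rⱼ) → M1=0, M2=43, M3=139, M4=198, M5=274, M6=355
Σ MᵢCᵢ = 0·43 + 43·103 + 139·78 + 198·119 + 274·156 + 355·159 = 0 + 4429 + 10842 + 23562 + 42744 + 56445 = 138022
Σ Rᵢ = 0 + 7 + 19 + 43 + 75 + 100 = 244
N̂ = 138022 / 244 ≈ 565.7 → 566

N ≈ 566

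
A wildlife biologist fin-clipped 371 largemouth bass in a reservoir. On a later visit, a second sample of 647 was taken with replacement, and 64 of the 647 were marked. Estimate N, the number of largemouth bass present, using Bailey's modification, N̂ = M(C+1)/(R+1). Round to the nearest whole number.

N̂ = 371·(647+1)/(64+1) = 371·648/65 = 240408/65 ≈ 3698.6 → 3699

N ≈ 3699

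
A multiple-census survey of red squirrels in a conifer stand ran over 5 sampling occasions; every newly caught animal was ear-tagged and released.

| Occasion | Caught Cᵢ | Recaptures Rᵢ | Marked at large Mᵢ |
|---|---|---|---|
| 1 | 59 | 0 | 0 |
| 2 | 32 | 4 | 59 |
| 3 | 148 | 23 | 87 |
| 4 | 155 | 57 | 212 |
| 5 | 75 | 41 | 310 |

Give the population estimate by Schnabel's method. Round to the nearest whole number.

N ≈ 567

Σ MᵢCᵢ = 0·59 + 59·32 + 87·148 + 212·155 + 310·75 = 0 + 1888 + 12876 + 32860 + 23250 = 70874
Σ Rᵢ = 0 + 4 + 23 + 57 + 41 = 125
N̂ = 70874 / 125 ≈ 567.0 → 567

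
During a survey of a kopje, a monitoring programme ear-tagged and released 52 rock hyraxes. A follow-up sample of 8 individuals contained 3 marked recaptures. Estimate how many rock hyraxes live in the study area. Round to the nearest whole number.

N ≈ 139

N = (52 × 8) / 3 = 416 / 3 ≈ 138.7 → 139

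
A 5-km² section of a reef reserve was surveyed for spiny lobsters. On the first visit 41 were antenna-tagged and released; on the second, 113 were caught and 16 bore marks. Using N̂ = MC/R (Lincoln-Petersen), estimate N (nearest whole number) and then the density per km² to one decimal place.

N̂ = 41·113/16 = 4633/16 ≈ 289.6 → 290
Density = N̂ / area = 290 / 5 = 58.0 per km²

density ≈ 58.0 spiny lobsters per km²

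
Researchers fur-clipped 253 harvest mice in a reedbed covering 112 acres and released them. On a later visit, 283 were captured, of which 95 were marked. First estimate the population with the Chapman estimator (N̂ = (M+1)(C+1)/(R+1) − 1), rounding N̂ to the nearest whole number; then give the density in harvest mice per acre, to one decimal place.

N̂ = 254·284/96 − 1 = 72136/96 − 1 ≈ 750.4 → 750
Density = N̂ / area = 750 / 112 ≈ 6.70 → 6.7 per acre

density ≈ 6.7 harvest mice per acre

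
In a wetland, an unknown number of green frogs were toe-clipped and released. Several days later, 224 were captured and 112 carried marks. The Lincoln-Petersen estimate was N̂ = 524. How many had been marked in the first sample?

From N = M·C/R: M = N·R / C = 524·112 / 224 = 58688 / 224 = 262.

M = 262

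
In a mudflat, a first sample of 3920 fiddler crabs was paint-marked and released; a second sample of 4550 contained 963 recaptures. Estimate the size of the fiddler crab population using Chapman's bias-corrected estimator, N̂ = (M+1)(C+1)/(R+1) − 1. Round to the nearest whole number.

N̂ = (3920+1)(4550+1)/(963+1) − 1 = 3921·4551/964 − 1
= 17844471/964 − 1 ≈ 18510.9 − 1 ≈ 18509.9 → 18510

N ≈ 18,510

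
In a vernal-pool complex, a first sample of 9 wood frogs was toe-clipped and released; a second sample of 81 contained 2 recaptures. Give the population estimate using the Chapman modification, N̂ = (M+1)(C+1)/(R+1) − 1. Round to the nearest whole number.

N̂ = (9+1)(81+1)/(2+1) − 1 = 10·82/3 − 1
= 820/3 − 1 ≈ 273.3 − 1 ≈ 272.3 → 272

N ≈ 272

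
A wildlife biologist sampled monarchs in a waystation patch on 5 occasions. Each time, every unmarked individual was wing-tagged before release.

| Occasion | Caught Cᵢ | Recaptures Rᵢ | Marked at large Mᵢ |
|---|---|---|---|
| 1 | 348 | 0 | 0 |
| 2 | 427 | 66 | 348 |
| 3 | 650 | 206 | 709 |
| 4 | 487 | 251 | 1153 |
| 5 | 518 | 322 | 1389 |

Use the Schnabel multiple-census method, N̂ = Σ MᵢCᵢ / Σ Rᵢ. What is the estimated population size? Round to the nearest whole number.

N ≈ 2237

Σ MᵢCᵢ = 0·348 + 348·427 + 709·650 + 1153·487 + 1389·518 = 0 + 148596 + 460850 + 561511 + 719502 = 1890459
Σ Rᵢ = 0 + 66 + 206 + 251 + 322 = 845
N̂ = 1890459 / 845 ≈ 2237.2 → 2237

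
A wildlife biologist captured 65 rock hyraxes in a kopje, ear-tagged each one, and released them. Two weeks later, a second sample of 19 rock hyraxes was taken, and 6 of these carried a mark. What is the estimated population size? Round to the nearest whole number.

N ≈ 206

Lincoln-Petersen assumes M/N = R/C, so N = M·C / R.
N = (65 × 19) / 6 = 1235 / 6 ≈ 205.8 → 206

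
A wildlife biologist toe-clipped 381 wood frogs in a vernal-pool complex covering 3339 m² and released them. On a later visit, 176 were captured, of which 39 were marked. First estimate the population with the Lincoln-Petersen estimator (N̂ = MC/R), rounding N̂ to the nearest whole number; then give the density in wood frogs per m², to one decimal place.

N̂ = 381·176/39 = 67056/39 ≈ 1719.4 → 1719
Density = N̂ / area = 1719 / 3339 ≈ 0.51 → 0.5 per m²

density ≈ 0.5 wood frogs per m²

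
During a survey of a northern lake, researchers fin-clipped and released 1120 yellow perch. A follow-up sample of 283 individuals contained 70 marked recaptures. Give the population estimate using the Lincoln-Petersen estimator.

The marked fraction in the recapture sample should equal the marked fraction in the population: 70/283 = 1120/N.
N = (1120 × 283) / 70 = 316960 / 70 = 4528

N = 4528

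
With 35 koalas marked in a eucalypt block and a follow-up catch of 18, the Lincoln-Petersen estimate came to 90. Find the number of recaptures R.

R = 7

From N = M·C/R: R = M·C / N = 35·18 / 90 = 630 / 90 = 7.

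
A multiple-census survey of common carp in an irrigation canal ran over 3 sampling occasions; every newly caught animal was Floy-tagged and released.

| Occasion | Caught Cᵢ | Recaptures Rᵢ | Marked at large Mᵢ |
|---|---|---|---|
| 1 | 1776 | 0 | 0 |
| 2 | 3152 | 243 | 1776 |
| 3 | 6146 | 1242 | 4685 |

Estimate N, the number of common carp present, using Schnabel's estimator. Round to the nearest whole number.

N ≈ 23,160

Σ MᵢCᵢ = 0·1776 + 1776·3152 + 4685·6146 = 0 + 5597952 + 28794010 = 34391962
Σ Rᵢ = 0 + 243 + 1242 = 1485
N̂ = 34391962 / 1485 ≈ 23159.6 → 23160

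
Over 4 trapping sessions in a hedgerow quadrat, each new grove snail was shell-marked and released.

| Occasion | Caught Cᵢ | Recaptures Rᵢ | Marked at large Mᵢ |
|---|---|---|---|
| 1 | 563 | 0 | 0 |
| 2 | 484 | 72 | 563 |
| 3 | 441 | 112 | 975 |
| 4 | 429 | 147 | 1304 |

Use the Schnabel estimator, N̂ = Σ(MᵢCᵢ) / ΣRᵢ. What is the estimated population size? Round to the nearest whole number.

Σ MᵢCᵢ = 0·563 + 563·484 + 975·441 + 1304·429 = 0 + 272492 + 429975 + 559416 = 1261883
Σ Rᵢ = 0 + 72 + 112 + 147 = 331
N̂ = 1261883 / 331 ≈ 3812.3 → 3812

N ≈ 3812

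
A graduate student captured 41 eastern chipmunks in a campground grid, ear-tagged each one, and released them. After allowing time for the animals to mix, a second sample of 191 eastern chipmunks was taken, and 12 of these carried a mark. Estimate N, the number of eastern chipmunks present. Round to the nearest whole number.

N = (41 × 191) / 12 = 7831 / 12 ≈ 652.6 → 653

N ≈ 653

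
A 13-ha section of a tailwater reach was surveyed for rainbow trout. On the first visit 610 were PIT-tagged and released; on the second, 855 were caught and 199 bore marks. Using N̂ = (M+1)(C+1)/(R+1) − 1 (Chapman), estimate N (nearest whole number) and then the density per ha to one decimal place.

N̂ = 611·856/200 − 1 = 523016/200 − 1 ≈ 2614.1 → 2614
Density = N̂ / area = 2614 / 13 ≈ 201.08 → 201.1 per ha

density ≈ 201.1 rainbow trout per ha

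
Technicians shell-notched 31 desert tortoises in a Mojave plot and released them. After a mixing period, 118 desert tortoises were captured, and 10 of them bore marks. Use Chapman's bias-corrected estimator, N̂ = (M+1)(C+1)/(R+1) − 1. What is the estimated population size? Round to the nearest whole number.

N ≈ 345

N̂ = (31+1)(118+1)/(10+1) − 1 = 32·119/11 − 1
= 3808/11 − 1 ≈ 346.2 − 1 ≈ 345.2 → 345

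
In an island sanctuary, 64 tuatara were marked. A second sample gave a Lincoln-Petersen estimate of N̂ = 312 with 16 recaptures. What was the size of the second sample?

From N = M·C/R: C = N·R / M = 312·16 / 64 = 4992 / 64 = 78.

C = 78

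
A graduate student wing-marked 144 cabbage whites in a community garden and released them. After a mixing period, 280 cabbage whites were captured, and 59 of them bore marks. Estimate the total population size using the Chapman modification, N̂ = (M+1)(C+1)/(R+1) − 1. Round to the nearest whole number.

N̂ = (144+1)(280+1)/(59+1) − 1 = 145·281/60 − 1
= 40745/60 − 1 ≈ 679.1 − 1 ≈ 678.1 → 678

N ≈ 678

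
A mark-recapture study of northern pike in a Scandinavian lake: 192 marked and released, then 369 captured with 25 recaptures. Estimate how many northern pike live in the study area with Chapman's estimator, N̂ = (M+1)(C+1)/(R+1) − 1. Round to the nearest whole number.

N ≈ 2746

N̂ = (192+1)(369+1)/(25+1) − 1 = 193·370/26 − 1
= 71410/26 − 1 ≈ 2746.5 − 1 ≈ 2745.5 → 2746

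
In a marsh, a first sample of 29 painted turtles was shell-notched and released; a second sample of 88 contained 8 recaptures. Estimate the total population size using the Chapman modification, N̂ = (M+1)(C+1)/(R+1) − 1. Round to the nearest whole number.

N̂ = (29+1)(88+1)/(8+1) − 1 = 30·89/9 − 1
= 2670/9 − 1 ≈ 296.7 − 1 ≈ 295.7 → 296

N ≈ 296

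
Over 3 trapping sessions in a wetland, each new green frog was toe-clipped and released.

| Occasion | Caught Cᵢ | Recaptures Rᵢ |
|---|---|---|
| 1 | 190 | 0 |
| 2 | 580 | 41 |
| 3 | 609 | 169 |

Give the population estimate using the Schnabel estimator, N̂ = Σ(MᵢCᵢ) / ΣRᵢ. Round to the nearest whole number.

Marked at large before each occasion: Mᵢ = Σⱼ<ᵢ (Cⱼ − Rⱼ) → M1=0, M2=190, M3=729
Σ MᵢCᵢ = 0·190 + 190·580 + 729·609 = 0 + 110200 + 443961 = 554161
Σ Rᵢ = 0 + 41 + 169 = 210
N̂ = 554161 / 210 ≈ 2638.9 → 2639

N ≈ 2639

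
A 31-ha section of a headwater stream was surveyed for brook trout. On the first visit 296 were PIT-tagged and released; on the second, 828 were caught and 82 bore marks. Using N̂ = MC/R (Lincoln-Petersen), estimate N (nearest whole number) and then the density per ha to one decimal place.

N̂ = 296·828/82 = 245088/82 ≈ 2988.9 → 2989
Density = N̂ / area = 2989 / 31 ≈ 96.42 → 96.4 per ha

density ≈ 96.4 brook trout per ha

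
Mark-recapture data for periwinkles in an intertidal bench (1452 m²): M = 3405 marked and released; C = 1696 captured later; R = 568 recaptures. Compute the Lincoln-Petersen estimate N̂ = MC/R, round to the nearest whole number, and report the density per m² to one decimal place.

density ≈ 7.0 periwinkles per m²

N̂ = 3405·1696/568 = 5774880/568 ≈ 10167.0 → 10167
Density = N̂ / area = 10167 / 1452 ≈ 7.00 → 7.0 per m²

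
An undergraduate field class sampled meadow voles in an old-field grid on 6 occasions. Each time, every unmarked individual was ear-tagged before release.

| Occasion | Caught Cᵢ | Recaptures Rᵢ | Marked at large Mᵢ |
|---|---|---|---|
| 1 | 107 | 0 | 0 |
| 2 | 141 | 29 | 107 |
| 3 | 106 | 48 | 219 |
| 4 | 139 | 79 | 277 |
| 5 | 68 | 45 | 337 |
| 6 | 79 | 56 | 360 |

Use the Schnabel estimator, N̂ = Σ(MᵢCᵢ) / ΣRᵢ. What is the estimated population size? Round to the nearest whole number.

Σ MᵢCᵢ = 0·107 + 107·141 + 219·106 + 277·139 + 337·68 + 360·79 = 0 + 15087 + 23214 + 38503 + 22916 + 28440 = 128160
Σ Rᵢ = 0 + 29 + 48 + 79 + 45 + 56 = 257
N̂ = 128160 / 257 ≈ 498.7 → 499

N ≈ 499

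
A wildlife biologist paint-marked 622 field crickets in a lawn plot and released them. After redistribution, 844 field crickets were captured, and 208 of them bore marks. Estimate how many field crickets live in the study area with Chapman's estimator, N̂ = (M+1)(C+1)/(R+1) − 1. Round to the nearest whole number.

N ≈ 2518

N̂ = (622+1)(844+1)/(208+1) − 1 = 623·845/209 − 1
= 526435/209 − 1 ≈ 2518.8 − 1 ≈ 2517.8 → 2518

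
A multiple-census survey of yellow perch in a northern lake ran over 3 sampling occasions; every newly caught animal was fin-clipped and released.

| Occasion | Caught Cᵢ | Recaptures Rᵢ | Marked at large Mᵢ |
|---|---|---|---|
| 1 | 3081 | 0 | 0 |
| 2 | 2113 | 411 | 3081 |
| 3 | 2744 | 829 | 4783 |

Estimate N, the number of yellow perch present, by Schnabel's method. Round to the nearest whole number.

Σ MᵢCᵢ = 0·3081 + 3081·2113 + 4783·2744 = 0 + 6510153 + 13124552 = 19634705
Σ Rᵢ = 0 + 411 + 829 = 1240
N̂ = 19634705 / 1240 ≈ 15834.4 → 15834

N ≈ 15,834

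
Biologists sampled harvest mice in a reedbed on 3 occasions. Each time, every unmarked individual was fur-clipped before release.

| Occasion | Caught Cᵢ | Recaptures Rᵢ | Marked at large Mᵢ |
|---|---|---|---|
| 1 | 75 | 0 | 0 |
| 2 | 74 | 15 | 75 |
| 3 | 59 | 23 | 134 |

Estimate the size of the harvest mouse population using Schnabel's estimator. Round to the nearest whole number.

N ≈ 354

Σ MᵢCᵢ = 0·75 + 75·74 + 134·59 = 0 + 5550 + 7906 = 13456
Σ Rᵢ = 0 + 15 + 23 = 38
N̂ = 13456 / 38 ≈ 354.1 → 354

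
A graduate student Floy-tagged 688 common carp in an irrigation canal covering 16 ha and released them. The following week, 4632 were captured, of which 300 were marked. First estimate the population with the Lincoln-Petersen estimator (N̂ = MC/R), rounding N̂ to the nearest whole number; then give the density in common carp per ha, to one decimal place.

density ≈ 663.9 common carp per ha

N̂ = 688·4632/300 = 3186816/300 ≈ 10622.7 → 10623
Density = N̂ / area = 10623 / 16 ≈ 663.94 → 663.9 per ha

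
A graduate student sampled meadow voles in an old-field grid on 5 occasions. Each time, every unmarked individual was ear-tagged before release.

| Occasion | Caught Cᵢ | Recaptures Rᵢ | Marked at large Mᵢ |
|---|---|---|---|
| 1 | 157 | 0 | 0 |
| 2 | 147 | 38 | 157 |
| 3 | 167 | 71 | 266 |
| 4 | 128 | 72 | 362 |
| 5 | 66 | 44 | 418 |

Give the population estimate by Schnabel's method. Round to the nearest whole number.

N ≈ 629

Σ MᵢCᵢ = 0·157 + 157·147 + 266·167 + 362·128 + 418·66 = 0 + 23079 + 44422 + 46336 + 27588 = 141425
Σ Rᵢ = 0 + 38 + 71 + 72 + 44 = 225
N̂ = 141425 / 225 ≈ 628.6 → 629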